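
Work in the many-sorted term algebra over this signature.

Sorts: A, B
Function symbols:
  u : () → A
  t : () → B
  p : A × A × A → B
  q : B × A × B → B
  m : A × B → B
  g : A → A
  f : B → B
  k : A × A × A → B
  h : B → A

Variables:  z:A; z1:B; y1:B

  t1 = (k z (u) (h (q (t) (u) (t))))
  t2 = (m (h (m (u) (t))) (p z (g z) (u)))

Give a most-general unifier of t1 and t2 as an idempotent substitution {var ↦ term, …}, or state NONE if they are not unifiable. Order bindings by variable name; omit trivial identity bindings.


head clash or occurs-check failure — not unifiable

NONE (not unifiable)


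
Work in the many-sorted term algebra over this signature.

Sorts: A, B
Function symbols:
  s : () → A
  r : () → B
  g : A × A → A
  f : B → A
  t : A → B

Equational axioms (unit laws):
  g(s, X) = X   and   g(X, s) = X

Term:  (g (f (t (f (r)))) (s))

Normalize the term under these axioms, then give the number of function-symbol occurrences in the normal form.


size = 4

1. (g (f (t (f (r)))) (s))  →  (f (t (f (r))))
normal form: (f (t (f (r))))


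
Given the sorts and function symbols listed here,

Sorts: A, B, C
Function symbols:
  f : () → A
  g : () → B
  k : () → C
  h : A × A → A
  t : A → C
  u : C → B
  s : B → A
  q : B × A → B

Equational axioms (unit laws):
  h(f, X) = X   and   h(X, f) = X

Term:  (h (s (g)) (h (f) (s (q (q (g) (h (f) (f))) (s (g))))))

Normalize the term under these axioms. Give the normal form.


normal form = (h (s (g)) (s (q (q (g) (f)) (s (g)))))

1. (h (s (g)) (h (f) (s (q (q (g) (h (f) (f))) (s (g))))))  →  (h (s (g)) (s (q (q (g) (h (f) (f))) (s (g)))))
2. (h (s (g)) (s (q (q (g) (h (f) (f))) (s (g)))))  →  (h (s (g)) (s (q (q (g) (f)) (s (g)))))


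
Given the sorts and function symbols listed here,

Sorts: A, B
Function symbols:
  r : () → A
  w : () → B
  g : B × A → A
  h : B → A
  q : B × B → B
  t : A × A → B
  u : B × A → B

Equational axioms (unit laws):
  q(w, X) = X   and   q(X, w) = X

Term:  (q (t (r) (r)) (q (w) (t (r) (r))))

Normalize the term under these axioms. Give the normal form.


1. (q (t (r) (r)) (q (w) (t (r) (r))))  →  (q (t (r) (r)) (t (r) (r)))

normal form = (q (t (r) (r)) (t (r) (r)))


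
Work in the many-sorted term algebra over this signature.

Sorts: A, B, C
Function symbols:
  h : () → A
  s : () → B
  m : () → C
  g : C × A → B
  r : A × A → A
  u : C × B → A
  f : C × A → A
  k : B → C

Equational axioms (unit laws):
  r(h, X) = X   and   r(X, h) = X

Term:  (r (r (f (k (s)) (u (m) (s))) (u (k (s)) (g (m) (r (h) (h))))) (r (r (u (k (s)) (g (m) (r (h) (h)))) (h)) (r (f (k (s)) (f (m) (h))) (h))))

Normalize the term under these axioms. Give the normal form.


1. (r (r (f (k (s)) (u (m) (s))) (u (k (s)) (g (m) (r (h) (h))))) (r (r (u (k (s)) (g (m) (r (h) (h)))) (h)) (r (f (k (s)) (f (m) (h))) (h))))  →  (r (r (f (k (s)) (u (m) (s))) (u (k (s)) (g (m) (h)))) (r (r (u (k (s)) (g (m) (r (h) (h)))) (h)) (r (f (k (s)) (f (m) (h))) (h))))
2. (r (r (f (k (s)) (u (m) (s))) (u (k (s)) (g (m) (h)))) (r (r (u (k (s)) (g (m) (r (h) (h)))) (h)) (r (f (k (s)) (f (m) (h))) (h))))  →  (r (r (f (k (s)) (u (m) (s))) (u (k (s)) (g (m) (h)))) (r (u (k (s)) (g (m) (r (h) (h)))) (r (f (k (s)) (f (m) (h))) (h))))
3. (r (r (f (k (s)) (u (m) (s))) (u (k (s)) (g (m) (h)))) (r (u (k (s)) (g (m) (r (h) (h)))) (r (f (k (s)) (f (m) (h))) (h))))  →  (r (r (f (k (s)) (u (m) (s))) (u (k (s)) (g (m) (h)))) (r (u (k (s)) (g (m) (h))) (r (f (k (s)) (f (m) (h))) (h))))
4. (r (r (f (k (s)) (u (m) (s))) (u (k (s)) (g (m) (h)))) (r (u (k (s)) (g (m) (h))) (r (f (k (s)) (f (m) (h))) (h))))  →  (r (r (f (k (s)) (u (m) (s))) (u (k (s)) (g (m) (h)))) (r (u (k (s)) (g (m) (h))) (f (k (s)) (f (m) (h)))))

normal form = (r (r (f (k (s)) (u (m) (s))) (u (k (s)) (g (m) (h)))) (r (u (k (s)) (g (m) (h))) (f (k (s)) (f (m) (h)))))


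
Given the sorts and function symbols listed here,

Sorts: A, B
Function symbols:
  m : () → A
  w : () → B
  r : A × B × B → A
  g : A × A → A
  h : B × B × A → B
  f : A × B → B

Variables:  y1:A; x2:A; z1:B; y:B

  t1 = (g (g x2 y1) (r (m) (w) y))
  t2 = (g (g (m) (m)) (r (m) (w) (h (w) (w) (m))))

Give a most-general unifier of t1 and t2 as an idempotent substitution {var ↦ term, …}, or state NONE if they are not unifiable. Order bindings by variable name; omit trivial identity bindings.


{x2 ↦ (m), y ↦ (h (w) (w) (m)), y1 ↦ (m)}


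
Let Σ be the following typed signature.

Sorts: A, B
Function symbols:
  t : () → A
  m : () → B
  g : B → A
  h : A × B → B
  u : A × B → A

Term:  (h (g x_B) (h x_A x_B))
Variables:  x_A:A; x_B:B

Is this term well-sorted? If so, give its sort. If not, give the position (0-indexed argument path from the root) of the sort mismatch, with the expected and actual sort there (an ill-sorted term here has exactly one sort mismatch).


    x_B : B
  (g x_B) : A
    x_A : A
    x_B : B
  (h x_A x_B) : B
(h (g x_B) (h x_A x_B)) : B

well-sorted; sort = B


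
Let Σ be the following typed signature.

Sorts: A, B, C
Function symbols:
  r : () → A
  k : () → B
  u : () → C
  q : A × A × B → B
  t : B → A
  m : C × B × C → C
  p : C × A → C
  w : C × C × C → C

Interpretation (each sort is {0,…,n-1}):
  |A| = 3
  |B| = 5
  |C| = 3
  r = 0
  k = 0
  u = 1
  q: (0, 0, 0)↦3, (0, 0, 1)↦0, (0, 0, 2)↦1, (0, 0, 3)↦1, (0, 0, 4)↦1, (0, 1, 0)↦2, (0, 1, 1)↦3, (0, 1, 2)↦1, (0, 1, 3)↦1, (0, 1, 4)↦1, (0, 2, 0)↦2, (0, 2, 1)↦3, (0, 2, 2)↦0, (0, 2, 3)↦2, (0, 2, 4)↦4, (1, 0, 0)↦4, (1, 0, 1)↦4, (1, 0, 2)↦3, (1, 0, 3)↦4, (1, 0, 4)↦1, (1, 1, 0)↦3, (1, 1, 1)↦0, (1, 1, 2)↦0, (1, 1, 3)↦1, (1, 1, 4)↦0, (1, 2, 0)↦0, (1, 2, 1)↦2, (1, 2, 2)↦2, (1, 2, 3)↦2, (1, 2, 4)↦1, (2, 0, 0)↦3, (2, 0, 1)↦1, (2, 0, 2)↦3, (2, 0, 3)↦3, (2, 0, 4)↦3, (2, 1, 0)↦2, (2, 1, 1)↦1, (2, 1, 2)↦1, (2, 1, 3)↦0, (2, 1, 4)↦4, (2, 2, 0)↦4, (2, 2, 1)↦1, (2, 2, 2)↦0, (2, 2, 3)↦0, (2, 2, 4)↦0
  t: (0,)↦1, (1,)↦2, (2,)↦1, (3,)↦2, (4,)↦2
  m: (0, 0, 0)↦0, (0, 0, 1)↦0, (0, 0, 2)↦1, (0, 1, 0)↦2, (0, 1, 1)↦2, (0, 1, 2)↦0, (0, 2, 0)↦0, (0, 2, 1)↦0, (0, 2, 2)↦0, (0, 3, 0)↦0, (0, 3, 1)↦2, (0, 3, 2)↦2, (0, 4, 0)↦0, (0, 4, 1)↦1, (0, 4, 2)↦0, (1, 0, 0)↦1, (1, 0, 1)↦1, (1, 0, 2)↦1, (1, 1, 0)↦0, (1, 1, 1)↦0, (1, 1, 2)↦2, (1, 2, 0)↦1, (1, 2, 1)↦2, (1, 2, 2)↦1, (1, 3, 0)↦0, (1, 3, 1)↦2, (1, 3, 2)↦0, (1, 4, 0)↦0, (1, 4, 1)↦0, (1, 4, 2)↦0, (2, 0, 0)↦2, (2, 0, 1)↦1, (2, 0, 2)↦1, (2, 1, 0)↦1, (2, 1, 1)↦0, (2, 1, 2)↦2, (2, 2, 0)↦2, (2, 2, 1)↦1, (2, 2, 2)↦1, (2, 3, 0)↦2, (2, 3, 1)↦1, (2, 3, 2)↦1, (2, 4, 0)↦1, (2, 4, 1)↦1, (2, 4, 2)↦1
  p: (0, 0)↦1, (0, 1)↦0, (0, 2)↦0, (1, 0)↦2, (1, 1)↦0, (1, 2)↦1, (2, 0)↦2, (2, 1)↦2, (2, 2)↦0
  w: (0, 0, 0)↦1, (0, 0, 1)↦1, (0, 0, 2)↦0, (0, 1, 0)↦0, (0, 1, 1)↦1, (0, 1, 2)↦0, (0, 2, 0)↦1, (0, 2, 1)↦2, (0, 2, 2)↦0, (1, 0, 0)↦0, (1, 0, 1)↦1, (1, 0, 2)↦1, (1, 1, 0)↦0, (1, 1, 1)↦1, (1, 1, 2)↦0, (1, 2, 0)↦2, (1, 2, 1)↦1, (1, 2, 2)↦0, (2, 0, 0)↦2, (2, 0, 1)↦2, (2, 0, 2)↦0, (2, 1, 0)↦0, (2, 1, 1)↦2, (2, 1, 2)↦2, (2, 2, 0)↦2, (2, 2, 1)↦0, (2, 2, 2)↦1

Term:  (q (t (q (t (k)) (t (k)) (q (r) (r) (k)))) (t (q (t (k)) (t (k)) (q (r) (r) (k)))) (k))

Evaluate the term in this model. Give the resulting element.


  k = 0
  (t (k)) = t(0,) = 1
  k = 0
  (t (k)) = t(0,) = 1
  r = 0
  r = 0
  k = 0
  (q (r) (r) (k)) = q(0, 0, 0) = 3
  (q (t (k)) (t (k)) (q (r) (r) (k))) = q(1, 1, 3) = 1
  (t (q (t (k)) (t (k)) (q (r) (r) (k)))) = t(1,) = 2
  k = 0
  (t (k)) = t(0,) = 1
  k = 0
  (t (k)) = t(0,) = 1
  r = 0
  r = 0
  k = 0
  (q (r) (r) (k)) = q(0, 0, 0) = 3
  (q (t (k)) (t (k)) (q (r) (r) (k))) = q(1, 1, 3) = 1
  (t (q (t (k)) (t (k)) (q (r) (r) (k)))) = t(1,) = 2
  k = 0
  (q (t (q (t (k)) (t (k)) (q (r) (r) (k)))) (t (q (t (k)) (t (k)) (q (r) (r) (k)))) (k)) = q(2, 2, 0) = 4

value = 4


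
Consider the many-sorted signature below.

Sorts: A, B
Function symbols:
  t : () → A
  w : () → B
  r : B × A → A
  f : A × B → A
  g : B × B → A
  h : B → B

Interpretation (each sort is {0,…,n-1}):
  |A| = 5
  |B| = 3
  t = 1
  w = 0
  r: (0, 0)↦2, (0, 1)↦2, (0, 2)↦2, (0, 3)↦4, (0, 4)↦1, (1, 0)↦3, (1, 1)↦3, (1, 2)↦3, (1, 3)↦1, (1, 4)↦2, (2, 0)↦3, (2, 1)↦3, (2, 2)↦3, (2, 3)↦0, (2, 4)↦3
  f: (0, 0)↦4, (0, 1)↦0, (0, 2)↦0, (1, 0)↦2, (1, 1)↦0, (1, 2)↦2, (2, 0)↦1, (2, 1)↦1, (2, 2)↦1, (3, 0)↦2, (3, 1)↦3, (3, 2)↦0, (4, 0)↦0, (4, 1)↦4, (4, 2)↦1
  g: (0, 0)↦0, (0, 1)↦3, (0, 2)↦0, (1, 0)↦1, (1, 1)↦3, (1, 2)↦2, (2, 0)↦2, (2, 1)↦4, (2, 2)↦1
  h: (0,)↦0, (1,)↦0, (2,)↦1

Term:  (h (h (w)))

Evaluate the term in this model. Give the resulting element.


  w = 0
  (h (w)) = h(0,) = 0
  (h (h (w))) = h(0,) = 0

value = 0


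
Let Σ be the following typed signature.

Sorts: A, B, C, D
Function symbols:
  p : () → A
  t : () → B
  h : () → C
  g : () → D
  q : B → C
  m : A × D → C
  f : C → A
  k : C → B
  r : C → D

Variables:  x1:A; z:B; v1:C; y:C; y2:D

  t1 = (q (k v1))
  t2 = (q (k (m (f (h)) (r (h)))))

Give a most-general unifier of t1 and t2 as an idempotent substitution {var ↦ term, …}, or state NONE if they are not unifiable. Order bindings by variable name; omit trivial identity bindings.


{v1 ↦ (m (f (h)) (r (h)))}


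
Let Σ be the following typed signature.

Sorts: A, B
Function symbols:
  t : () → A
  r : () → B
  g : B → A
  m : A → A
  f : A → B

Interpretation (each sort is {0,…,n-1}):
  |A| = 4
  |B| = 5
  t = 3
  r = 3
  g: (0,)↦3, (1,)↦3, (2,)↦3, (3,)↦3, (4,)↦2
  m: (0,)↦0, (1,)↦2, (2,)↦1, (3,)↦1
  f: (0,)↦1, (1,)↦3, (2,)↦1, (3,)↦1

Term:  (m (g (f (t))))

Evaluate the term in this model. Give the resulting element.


  t = 3
  (f (t)) = f(3,) = 1
  (g (f (t))) = g(1,) = 3
  (m (g (f (t)))) = m(3,) = 1

value = 1


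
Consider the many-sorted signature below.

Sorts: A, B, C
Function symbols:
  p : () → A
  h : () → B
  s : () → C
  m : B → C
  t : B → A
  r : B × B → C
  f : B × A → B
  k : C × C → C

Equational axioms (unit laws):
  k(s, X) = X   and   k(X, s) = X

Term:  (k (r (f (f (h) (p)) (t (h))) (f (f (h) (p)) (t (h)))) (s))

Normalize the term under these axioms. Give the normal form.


normal form = (r (f (f (h) (p)) (t (h))) (f (f (h) (p)) (t (h))))

1. (k (r (f (f (h) (p)) (t (h))) (f (f (h) (p)) (t (h)))) (s))  →  (r (f (f (h) (p)) (t (h))) (f (f (h) (p)) (t (h))))


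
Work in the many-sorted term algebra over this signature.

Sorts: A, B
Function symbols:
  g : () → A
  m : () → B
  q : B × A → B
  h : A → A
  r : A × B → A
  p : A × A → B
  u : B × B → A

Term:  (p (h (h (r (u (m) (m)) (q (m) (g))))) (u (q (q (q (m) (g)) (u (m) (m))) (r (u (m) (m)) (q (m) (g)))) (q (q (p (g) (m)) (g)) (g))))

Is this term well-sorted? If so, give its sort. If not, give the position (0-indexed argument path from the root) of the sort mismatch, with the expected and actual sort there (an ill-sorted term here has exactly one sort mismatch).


ill-sorted at position [1, 1, 0, 0, 1]: expected A, got B

          (m) : B
          (m) : B
        (u (m) (m)) : A
          (m) : B
          (g) : A
        (q (m) (g)) : B
      (r (u (m) (m)) (q (m) (g))) : A
    (h (r (u (m) (m)) (q (m) (g)))) : A
  (h (h (r (u (m) (m)) (q (m) (g))))) : A
          (m) : B
          (g) : A
        (q (m) (g)) : B
          (m) : B
          (m) : B
        (u (m) (m)) : A
      (q (q (m) (g)) (u (m) (m))) : B
          (m) : B
          (m) : B
        (u (m) (m)) : A
          (m) : B
          (g) : A
        (q (m) (g)) : B
      (r (u (m) (m)) (q (m) (g))) : A
    (q (q (q (m) (g)) (u (m) (m))) (r (u (m) (m)) (q (m) (g)))) : B
          (g) : A
          (m) : B
        (p (g) (m)) : ✗ arg 1 at [1, 1, 0, 0, 1] has sort B, expected A
        (g) : A
      (g) : A


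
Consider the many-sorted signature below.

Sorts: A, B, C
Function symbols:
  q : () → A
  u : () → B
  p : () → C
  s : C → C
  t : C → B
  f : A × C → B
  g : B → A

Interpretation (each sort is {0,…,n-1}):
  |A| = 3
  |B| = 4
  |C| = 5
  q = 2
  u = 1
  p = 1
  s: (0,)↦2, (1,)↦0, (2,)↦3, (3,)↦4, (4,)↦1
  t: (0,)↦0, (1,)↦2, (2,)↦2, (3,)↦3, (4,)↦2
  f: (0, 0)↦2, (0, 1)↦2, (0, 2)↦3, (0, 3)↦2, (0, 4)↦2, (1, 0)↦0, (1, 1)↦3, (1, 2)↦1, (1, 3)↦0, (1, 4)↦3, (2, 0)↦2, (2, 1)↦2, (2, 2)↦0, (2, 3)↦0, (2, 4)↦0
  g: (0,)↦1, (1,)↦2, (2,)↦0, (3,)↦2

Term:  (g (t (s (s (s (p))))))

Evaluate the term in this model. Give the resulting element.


value = 2

  p = 1
  (s (p)) = s(1,) = 0
  (s (s (p))) = s(0,) = 2
  (s (s (s (p)))) = s(2,) = 3
  (t (s (s (s (p))))) = t(3,) = 3
  (g (t (s (s (s (p)))))) = g(3,) = 2


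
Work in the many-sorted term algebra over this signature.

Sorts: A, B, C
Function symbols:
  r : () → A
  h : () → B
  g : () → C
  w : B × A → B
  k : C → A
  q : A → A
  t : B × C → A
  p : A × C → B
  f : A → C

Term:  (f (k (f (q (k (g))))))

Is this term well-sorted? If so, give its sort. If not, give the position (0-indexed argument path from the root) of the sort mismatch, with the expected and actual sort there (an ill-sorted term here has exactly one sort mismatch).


well-sorted; sort = C

          (g) : C
        (k (g)) : A
      (q (k (g))) : A
    (f (q (k (g)))) : C
  (k (f (q (k (g))))) : A
(f (k (f (q (k (g)))))) : C


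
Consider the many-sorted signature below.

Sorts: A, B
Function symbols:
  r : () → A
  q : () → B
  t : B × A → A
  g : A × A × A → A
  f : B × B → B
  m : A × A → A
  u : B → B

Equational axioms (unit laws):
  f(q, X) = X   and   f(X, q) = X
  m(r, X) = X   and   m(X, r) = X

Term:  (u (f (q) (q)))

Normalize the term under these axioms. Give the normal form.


normal form = (u (q))

1. (u (f (q) (q)))  →  (u (q))


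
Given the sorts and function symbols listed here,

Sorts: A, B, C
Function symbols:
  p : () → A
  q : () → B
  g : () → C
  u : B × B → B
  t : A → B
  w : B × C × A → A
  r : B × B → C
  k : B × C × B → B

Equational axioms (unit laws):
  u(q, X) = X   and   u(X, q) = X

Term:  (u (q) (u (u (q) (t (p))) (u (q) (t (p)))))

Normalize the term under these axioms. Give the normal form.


1. (u (q) (u (u (q) (t (p))) (u (q) (t (p)))))  →  (u (u (q) (t (p))) (u (q) (t (p))))
2. (u (u (q) (t (p))) (u (q) (t (p))))  →  (u (t (p)) (u (q) (t (p))))
3. (u (t (p)) (u (q) (t (p))))  →  (u (t (p)) (t (p)))

normal form = (u (t (p)) (t (p)))


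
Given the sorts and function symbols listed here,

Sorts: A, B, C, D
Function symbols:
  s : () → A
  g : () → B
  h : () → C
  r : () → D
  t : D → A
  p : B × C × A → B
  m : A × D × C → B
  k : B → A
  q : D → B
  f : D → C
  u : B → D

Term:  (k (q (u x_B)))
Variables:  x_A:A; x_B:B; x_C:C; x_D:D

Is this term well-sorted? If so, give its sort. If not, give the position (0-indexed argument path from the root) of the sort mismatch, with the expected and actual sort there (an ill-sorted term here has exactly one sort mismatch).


      x_B : B
    (u x_B) : D
  (q (u x_B)) : B
(k (q (u x_B))) : A

well-sorted; sort = A


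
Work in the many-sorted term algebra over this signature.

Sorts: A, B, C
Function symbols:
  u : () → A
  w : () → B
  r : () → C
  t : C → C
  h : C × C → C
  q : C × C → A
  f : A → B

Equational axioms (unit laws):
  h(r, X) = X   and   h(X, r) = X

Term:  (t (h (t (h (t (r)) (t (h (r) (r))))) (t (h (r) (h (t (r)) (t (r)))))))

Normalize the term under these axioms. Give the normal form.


1. (t (h (t (h (t (r)) (t (h (r) (r))))) (t (h (r) (h (t (r)) (t (r)))))))  →  (t (h (t (h (t (r)) (t (r)))) (t (h (r) (h (t (r)) (t (r)))))))
2. (t (h (t (h (t (r)) (t (r)))) (t (h (r) (h (t (r)) (t (r)))))))  →  (t (h (t (h (t (r)) (t (r)))) (t (h (t (r)) (t (r))))))

normal form = (t (h (t (h (t (r)) (t (r)))) (t (h (t (r)) (t (r))))))


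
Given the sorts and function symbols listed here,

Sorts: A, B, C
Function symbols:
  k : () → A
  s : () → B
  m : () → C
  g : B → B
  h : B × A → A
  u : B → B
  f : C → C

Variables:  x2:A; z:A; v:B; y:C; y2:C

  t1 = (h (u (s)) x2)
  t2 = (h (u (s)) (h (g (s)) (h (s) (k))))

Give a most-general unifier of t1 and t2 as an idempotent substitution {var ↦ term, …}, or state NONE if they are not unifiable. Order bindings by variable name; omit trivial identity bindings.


{x2 ↦ (h (g (s)) (h (s) (k)))}


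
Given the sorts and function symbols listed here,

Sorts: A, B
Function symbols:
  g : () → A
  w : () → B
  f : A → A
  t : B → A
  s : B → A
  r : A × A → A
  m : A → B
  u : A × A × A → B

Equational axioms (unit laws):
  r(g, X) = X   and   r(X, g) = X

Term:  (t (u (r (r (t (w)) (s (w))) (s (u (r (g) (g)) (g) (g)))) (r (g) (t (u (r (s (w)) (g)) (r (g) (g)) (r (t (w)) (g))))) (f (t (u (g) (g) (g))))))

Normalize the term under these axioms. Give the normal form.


normal form = (t (u (r (r (t (w)) (s (w))) (s (u (g) (g) (g)))) (t (u (s (w)) (g) (t (w)))) (f (t (u (g) (g) (g))))))

1. (t (u (r (r (t (w)) (s (w))) (s (u (r (g) (g)) (g) (g)))) (r (g) (t (u (r (s (w)) (g)) (r (g) (g)) (r (t (w)) (g))))) (f (t (u (g) (g) (g))))))  →  (t (u (r (r (t (w)) (s (w))) (s (u (g) (g) (g)))) (r (g) (t (u (r (s (w)) (g)) (r (g) (g)) (r (t (w)) (g))))) (f (t (u (g) (g) (g))))))
2. (t (u (r (r (t (w)) (s (w))) (s (u (g) (g) (g)))) (r (g) (t (u (r (s (w)) (g)) (r (g) (g)) (r (t (w)) (g))))) (f (t (u (g) (g) (g))))))  →  (t (u (r (r (t (w)) (s (w))) (s (u (g) (g) (g)))) (t (u (r (s (w)) (g)) (r (g) (g)) (r (t (w)) (g)))) (f (t (u (g) (g) (g))))))
3. (t (u (r (r (t (w)) (s (w))) (s (u (g) (g) (g)))) (t (u (r (s (w)) (g)) (r (g) (g)) (r (t (w)) (g)))) (f (t (u (g) (g) (g))))))  →  (t (u (r (r (t (w)) (s (w))) (s (u (g) (g) (g)))) (t (u (s (w)) (r (g) (g)) (r (t (w)) (g)))) (f (t (u (g) (g) (g))))))
4. (t (u (r (r (t (w)) (s (w))) (s (u (g) (g) (g)))) (t (u (s (w)) (r (g) (g)) (r (t (w)) (g)))) (f (t (u (g) (g) (g))))))  →  (t (u (r (r (t (w)) (s (w))) (s (u (g) (g) (g)))) (t (u (s (w)) (g) (r (t (w)) (g)))) (f (t (u (g) (g) (g))))))
5. (t (u (r (r (t (w)) (s (w))) (s (u (g) (g) (g)))) (t (u (s (w)) (g) (r (t (w)) (g)))) (f (t (u (g) (g) (g))))))  →  (t (u (r (r (t (w)) (s (w))) (s (u (g) (g) (g)))) (t (u (s (w)) (g) (t (w)))) (f (t (u (g) (g) (g))))))


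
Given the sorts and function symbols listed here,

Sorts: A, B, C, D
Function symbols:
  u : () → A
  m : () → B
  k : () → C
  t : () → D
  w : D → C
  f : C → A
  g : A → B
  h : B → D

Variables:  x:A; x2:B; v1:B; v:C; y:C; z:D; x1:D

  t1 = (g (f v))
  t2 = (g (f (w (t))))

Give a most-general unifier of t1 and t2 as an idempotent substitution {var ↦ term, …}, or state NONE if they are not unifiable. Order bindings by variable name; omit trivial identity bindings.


{v ↦ (w (t))}


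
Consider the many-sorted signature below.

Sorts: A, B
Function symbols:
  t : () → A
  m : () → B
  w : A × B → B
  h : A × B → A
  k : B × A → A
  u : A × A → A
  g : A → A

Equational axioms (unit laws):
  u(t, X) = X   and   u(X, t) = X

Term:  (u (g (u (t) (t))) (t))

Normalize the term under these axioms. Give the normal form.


normal form = (g (t))

1. (u (g (u (t) (t))) (t))  →  (g (u (t) (t)))
2. (g (u (t) (t)))  →  (g (t))


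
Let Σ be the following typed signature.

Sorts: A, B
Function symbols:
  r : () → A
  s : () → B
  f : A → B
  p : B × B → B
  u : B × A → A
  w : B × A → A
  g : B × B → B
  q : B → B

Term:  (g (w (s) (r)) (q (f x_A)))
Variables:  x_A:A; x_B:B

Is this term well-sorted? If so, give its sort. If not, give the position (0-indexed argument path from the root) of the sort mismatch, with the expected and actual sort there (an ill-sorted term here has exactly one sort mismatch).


ill-sorted at position [0]: expected B, got A

    (s) : B
    (r) : A
  (w (s) (r)) : A
      x_A : A
    (f x_A) : B
  (q (f x_A)) : B
(g (w (s) (r)) (q (f x_A))) : ✗ arg 0 at [0] has sort A, expected B


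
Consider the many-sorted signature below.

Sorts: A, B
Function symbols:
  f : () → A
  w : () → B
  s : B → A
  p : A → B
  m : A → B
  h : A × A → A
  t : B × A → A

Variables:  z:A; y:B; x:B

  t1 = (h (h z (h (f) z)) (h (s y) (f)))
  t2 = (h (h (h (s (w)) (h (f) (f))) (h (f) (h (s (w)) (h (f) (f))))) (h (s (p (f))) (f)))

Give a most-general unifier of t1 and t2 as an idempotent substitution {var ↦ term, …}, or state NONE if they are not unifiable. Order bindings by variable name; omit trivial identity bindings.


{y ↦ (p (f)), z ↦ (h (s (w)) (h (f) (f)))}


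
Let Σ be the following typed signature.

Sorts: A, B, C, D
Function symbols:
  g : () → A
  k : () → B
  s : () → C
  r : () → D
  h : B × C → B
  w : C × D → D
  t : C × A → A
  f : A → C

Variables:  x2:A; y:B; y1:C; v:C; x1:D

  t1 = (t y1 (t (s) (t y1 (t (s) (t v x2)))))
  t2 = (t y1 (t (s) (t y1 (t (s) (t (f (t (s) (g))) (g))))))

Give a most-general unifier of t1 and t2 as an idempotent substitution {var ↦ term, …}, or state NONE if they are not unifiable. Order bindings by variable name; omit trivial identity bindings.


{v ↦ (f (t (s) (g))), x2 ↦ (g)}


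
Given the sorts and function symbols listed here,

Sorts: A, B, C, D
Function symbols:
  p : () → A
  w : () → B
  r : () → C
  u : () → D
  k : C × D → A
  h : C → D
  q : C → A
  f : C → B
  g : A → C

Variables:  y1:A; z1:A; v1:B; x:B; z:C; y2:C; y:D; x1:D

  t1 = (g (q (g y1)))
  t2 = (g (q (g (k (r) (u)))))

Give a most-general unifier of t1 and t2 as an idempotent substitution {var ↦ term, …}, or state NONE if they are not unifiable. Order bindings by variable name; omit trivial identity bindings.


{y1 ↦ (k (r) (u))}


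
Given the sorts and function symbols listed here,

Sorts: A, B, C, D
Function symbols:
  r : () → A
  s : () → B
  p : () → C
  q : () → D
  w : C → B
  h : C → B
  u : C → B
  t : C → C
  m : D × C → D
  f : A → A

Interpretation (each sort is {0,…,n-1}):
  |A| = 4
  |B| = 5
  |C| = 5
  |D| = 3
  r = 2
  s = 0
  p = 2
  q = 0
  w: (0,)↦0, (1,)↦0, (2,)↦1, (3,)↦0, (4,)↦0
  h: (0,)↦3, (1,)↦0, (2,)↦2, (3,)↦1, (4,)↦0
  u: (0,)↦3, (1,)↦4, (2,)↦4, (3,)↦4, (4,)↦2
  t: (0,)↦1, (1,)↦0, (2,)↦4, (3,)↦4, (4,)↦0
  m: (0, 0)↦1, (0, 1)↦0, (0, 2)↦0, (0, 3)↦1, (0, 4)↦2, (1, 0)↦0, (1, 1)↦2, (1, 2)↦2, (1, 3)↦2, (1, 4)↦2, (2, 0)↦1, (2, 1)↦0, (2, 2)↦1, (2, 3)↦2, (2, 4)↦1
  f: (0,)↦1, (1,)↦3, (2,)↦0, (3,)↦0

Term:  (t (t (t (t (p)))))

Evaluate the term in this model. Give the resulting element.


  p = 2
  (t (p)) = t(2,) = 4
  (t (t (p))) = t(4,) = 0
  (t (t (t (p)))) = t(0,) = 1
  (t (t (t (t (p))))) = t(1,) = 0

value = 0


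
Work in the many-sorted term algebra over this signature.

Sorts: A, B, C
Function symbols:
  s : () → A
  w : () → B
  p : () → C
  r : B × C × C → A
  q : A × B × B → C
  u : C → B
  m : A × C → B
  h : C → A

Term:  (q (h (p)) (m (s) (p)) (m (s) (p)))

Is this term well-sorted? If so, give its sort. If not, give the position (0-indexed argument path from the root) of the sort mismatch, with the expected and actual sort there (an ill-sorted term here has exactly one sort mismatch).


well-sorted; sort = C

    (p) : C
  (h (p)) : A
    (s) : A
    (p) : C
  (m (s) (p)) : B
    (s) : A
    (p) : C
  (m (s) (p)) : B
(q (h (p)) (m (s) (p)) (m (s) (p))) : C


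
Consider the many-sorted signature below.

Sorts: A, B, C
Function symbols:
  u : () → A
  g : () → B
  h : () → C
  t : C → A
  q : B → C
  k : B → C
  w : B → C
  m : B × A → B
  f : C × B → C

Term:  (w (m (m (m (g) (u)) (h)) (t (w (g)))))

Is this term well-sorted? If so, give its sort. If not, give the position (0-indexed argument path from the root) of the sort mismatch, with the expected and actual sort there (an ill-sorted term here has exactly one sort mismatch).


ill-sorted at position [0, 0, 1]: expected A, got C

        (g) : B
        (u) : A
      (m (g) (u)) : B
      (h) : C
    (m (m (g) (u)) (h)) : ✗ arg 1 at [0, 0, 1] has sort C, expected A
        (g) : B
      (w (g)) : C
    (t (w (g))) : A


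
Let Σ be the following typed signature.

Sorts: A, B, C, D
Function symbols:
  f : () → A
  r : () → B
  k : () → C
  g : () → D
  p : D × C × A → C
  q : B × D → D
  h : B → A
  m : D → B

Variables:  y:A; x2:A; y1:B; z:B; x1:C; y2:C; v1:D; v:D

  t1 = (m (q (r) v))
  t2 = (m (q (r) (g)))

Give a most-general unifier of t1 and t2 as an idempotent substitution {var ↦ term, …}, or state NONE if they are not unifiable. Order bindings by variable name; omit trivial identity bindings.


{v ↦ (g)}


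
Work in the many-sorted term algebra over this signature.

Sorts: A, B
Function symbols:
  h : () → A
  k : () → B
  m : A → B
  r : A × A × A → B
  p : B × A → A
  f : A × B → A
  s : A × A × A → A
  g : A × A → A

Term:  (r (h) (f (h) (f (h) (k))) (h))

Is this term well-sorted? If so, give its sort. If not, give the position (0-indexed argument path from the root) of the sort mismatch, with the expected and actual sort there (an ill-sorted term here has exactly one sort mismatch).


ill-sorted at position [1, 1]: expected B, got A

  (h) : A
    (h) : A
      (h) : A
      (k) : B
    (f (h) (k)) : A
  (f (h) (f (h) (k))) : ✗ arg 1 at [1, 1] has sort A, expected B
  (h) : A


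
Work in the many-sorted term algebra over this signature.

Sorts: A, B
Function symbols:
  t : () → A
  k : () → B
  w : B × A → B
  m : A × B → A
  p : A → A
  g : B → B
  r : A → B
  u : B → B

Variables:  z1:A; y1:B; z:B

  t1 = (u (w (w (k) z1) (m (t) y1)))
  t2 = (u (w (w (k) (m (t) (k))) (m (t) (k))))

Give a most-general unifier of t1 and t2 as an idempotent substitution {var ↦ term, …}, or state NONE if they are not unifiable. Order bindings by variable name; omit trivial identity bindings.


{y1 ↦ (k), z1 ↦ (m (t) (k))}


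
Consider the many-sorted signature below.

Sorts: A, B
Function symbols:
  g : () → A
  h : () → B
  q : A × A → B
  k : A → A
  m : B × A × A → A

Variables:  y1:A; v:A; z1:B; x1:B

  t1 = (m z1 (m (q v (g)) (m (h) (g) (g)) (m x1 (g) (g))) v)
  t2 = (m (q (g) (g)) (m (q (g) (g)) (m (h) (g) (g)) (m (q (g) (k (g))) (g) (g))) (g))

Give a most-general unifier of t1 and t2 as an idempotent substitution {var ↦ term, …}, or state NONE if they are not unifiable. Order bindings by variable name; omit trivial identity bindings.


{v ↦ (g), x1 ↦ (q (g) (k (g))), z1 ↦ (q (g) (g))}


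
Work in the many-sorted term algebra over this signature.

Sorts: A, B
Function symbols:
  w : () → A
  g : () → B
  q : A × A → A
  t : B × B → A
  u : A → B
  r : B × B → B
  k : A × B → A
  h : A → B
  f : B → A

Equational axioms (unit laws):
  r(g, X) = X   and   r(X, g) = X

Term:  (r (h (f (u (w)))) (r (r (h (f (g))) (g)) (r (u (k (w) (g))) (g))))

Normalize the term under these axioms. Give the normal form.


1. (r (h (f (u (w)))) (r (r (h (f (g))) (g)) (r (u (k (w) (g))) (g))))  →  (r (h (f (u (w)))) (r (h (f (g))) (r (u (k (w) (g))) (g))))
2. (r (h (f (u (w)))) (r (h (f (g))) (r (u (k (w) (g))) (g))))  →  (r (h (f (u (w)))) (r (h (f (g))) (u (k (w) (g)))))

normal form = (r (h (f (u (w)))) (r (h (f (g))) (u (k (w) (g)))))


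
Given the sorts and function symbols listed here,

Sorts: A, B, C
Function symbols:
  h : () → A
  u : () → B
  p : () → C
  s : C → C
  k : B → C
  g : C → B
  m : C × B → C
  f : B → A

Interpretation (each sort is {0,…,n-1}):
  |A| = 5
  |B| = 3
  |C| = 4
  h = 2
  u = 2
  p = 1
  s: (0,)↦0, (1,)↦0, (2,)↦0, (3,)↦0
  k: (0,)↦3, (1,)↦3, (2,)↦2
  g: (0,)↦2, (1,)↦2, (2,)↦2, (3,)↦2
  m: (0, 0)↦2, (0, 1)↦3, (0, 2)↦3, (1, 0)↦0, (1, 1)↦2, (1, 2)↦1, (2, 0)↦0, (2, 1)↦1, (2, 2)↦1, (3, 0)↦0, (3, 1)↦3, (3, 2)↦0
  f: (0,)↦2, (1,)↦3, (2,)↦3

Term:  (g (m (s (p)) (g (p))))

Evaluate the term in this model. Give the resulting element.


  p = 1
  (s (p)) = s(1,) = 0
  p = 1
  (g (p)) = g(1,) = 2
  (m (s (p)) (g (p))) = m(0, 2) = 3
  (g (m (s (p)) (g (p)))) = g(3,) = 2

value = 2


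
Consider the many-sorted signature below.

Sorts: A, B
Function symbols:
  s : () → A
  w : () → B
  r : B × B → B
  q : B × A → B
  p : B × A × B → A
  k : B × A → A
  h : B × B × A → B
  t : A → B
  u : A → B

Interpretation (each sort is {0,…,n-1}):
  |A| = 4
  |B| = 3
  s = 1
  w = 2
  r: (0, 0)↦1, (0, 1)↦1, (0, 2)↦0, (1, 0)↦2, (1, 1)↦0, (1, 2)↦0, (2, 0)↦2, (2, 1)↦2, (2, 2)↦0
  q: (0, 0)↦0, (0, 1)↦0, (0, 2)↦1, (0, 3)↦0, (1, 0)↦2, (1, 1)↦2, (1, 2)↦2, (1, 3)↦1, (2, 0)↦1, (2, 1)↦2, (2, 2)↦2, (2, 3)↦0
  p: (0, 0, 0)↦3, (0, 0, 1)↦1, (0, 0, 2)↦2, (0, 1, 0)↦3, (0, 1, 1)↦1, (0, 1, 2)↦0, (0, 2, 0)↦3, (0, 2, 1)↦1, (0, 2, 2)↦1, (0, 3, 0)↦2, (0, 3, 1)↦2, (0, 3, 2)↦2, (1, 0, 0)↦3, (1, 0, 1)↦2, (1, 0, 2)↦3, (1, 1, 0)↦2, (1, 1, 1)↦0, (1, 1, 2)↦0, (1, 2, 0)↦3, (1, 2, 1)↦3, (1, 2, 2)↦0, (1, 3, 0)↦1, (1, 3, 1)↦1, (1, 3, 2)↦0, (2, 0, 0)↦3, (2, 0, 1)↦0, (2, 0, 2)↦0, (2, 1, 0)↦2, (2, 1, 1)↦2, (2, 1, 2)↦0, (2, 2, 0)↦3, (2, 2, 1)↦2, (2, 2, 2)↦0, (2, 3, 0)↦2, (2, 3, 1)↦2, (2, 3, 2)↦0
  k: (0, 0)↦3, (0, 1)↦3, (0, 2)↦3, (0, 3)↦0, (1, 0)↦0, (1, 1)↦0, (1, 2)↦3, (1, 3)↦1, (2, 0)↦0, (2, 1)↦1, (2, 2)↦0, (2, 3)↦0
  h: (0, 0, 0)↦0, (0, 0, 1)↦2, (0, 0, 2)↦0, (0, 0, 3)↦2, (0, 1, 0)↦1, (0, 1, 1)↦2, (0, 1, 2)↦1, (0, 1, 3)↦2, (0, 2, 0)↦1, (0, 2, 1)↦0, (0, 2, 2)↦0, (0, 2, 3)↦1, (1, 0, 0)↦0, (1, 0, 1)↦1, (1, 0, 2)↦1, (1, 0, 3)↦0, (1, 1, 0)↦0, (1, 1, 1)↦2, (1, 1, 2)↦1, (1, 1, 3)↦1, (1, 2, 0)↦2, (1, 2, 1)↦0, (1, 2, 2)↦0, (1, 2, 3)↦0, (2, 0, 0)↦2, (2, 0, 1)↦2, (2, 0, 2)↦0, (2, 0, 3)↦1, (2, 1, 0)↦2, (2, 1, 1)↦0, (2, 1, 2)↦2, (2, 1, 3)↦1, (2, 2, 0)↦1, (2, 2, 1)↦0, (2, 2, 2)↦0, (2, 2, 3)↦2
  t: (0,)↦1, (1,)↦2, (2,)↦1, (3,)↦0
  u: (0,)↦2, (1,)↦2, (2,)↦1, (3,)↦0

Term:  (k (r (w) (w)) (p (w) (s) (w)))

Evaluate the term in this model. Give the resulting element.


  w = 2
  w = 2
  (r (w) (w)) = r(2, 2) = 0
  w = 2
  s = 1
  w = 2
  (p (w) (s) (w)) = p(2, 1, 2) = 0
  (k (r (w) (w)) (p (w) (s) (w))) = k(0, 0) = 3

value = 3


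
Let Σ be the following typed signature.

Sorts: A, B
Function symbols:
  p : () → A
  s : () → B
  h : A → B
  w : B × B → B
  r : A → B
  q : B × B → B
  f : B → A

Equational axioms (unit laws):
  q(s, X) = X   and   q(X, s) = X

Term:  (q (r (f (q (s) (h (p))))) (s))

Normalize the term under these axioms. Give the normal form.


normal form = (r (f (h (p))))

1. (q (r (f (q (s) (h (p))))) (s))  →  (r (f (q (s) (h (p)))))
2. (r (f (q (s) (h (p)))))  →  (r (f (h (p))))


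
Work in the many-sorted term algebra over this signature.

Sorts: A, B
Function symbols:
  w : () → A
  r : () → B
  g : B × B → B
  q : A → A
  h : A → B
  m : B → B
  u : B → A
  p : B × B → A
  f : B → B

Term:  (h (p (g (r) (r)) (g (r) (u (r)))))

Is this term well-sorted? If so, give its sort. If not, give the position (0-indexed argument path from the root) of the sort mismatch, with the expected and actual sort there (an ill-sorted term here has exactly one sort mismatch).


ill-sorted at position [0, 1, 1]: expected B, got A

      (r) : B
      (r) : B
    (g (r) (r)) : B
      (r) : B
        (r) : B
      (u (r)) : A
    (g (r) (u (r))) : ✗ arg 1 at [0, 1, 1] has sort A, expected B


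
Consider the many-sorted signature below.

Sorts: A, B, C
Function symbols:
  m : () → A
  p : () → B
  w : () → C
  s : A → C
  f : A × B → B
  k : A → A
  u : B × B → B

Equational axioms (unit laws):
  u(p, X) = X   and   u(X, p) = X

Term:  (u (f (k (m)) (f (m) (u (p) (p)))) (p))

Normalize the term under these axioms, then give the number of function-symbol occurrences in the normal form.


1. (u (f (k (m)) (f (m) (u (p) (p)))) (p))  →  (f (k (m)) (f (m) (u (p) (p))))
2. (f (k (m)) (f (m) (u (p) (p))))  →  (f (k (m)) (f (m) (p)))
normal form: (f (k (m)) (f (m) (p)))

size = 6


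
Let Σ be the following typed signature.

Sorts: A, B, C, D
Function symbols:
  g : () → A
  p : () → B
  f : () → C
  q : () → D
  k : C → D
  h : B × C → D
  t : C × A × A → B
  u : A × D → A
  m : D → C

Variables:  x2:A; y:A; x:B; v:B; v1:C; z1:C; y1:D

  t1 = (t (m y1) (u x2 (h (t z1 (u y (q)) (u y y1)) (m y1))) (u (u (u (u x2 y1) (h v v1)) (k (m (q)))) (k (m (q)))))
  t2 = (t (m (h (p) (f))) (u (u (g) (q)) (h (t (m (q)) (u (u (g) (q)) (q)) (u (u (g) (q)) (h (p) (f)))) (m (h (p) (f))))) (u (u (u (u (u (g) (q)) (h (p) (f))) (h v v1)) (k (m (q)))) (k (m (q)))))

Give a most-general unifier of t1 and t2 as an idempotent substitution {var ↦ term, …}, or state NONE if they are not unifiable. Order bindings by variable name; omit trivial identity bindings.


{x2 ↦ (u (g) (q)), y ↦ (u (g) (q)), y1 ↦ (h (p) (f)), z1 ↦ (m (q))}


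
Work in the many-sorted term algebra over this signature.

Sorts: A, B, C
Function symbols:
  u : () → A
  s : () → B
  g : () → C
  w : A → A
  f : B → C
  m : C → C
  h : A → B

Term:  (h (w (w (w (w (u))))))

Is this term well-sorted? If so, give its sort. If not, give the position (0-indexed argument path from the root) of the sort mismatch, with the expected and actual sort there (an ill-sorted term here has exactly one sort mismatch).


          (u) : A
        (w (u)) : A
      (w (w (u))) : A
    (w (w (w (u)))) : A
  (w (w (w (w (u))))) : A
(h (w (w (w (w (u)))))) : B

well-sorted; sort = B


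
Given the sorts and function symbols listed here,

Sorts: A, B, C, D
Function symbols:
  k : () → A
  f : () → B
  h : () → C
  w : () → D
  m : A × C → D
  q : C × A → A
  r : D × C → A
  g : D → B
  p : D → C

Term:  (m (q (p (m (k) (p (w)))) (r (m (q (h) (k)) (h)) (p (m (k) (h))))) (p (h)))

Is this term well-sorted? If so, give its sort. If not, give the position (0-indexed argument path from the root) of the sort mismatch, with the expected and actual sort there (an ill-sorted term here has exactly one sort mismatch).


ill-sorted at position [1, 0]: expected D, got C

        (k) : A
          (w) : D
        (p (w)) : C
      (m (k) (p (w))) : D
    (p (m (k) (p (w)))) : C
          (h) : C
          (k) : A
        (q (h) (k)) : A
        (h) : C
      (m (q (h) (k)) (h)) : D
          (k) : A
          (h) : C
        (m (k) (h)) : D
      (p (m (k) (h))) : C
    (r (m (q (h) (k)) (h)) (p (m (k) (h)))) : A
  (q (p (m (k) (p (w)))) (r (m (q (h) (k)) (h)) (p (m (k) (h))))) : A
    (h) : C
  (p (h)) : ✗ arg 0 at [1, 0] has sort C, expected D


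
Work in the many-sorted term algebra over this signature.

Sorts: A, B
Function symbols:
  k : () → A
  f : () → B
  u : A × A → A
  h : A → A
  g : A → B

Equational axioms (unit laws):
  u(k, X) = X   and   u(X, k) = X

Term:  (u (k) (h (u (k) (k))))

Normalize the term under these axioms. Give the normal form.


1. (u (k) (h (u (k) (k))))  →  (h (u (k) (k)))
2. (h (u (k) (k)))  →  (h (k))

normal form = (h (k))


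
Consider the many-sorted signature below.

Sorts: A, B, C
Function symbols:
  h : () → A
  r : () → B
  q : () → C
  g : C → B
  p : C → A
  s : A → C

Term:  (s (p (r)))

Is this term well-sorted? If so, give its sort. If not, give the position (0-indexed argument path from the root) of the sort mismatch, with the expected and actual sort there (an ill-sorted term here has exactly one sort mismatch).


    (r) : B
  (p (r)) : ✗ arg 0 at [0, 0] has sort B, expected C

ill-sorted at position [0, 0]: expected C, got B


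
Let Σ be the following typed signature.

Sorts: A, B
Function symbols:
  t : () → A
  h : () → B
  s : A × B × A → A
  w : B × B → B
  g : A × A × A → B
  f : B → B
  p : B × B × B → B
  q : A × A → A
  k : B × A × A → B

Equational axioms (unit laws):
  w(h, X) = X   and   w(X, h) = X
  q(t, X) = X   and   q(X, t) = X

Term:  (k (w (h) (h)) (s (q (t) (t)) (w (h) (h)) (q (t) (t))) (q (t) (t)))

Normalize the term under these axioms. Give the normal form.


1. (k (w (h) (h)) (s (q (t) (t)) (w (h) (h)) (q (t) (t))) (q (t) (t)))  →  (k (h) (s (q (t) (t)) (w (h) (h)) (q (t) (t))) (q (t) (t)))
2. (k (h) (s (q (t) (t)) (w (h) (h)) (q (t) (t))) (q (t) (t)))  →  (k (h) (s (t) (w (h) (h)) (q (t) (t))) (q (t) (t)))
3. (k (h) (s (t) (w (h) (h)) (q (t) (t))) (q (t) (t)))  →  (k (h) (s (t) (h) (q (t) (t))) (q (t) (t)))
4. (k (h) (s (t) (h) (q (t) (t))) (q (t) (t)))  →  (k (h) (s (t) (h) (t)) (q (t) (t)))
5. (k (h) (s (t) (h) (t)) (q (t) (t)))  →  (k (h) (s (t) (h) (t)) (t))

normal form = (k (h) (s (t) (h) (t)) (t))


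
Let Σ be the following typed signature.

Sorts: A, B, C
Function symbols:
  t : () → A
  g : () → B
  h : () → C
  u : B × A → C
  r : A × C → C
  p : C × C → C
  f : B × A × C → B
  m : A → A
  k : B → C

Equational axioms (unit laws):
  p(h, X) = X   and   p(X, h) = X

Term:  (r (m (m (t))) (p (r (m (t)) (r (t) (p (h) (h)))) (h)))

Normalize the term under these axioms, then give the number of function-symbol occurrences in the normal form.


1. (r (m (m (t))) (p (r (m (t)) (r (t) (p (h) (h)))) (h)))  →  (r (m (m (t))) (r (m (t)) (r (t) (p (h) (h)))))
2. (r (m (m (t))) (r (m (t)) (r (t) (p (h) (h)))))  →  (r (m (m (t))) (r (m (t)) (r (t) (h))))
normal form: (r (m (m (t))) (r (m (t)) (r (t) (h))))

size = 10


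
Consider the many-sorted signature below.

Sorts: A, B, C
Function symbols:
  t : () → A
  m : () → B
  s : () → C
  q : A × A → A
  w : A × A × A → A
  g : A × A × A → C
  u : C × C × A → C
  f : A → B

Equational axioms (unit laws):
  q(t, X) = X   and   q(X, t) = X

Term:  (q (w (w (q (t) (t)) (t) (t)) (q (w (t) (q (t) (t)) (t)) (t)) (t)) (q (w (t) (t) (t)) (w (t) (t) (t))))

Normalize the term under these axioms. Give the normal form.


normal form = (q (w (w (t) (t) (t)) (w (t) (t) (t)) (t)) (q (w (t) (t) (t)) (w (t) (t) (t))))

1. (q (w (w (q (t) (t)) (t) (t)) (q (w (t) (q (t) (t)) (t)) (t)) (t)) (q (w (t) (t) (t)) (w (t) (t) (t))))  →  (q (w (w (t) (t) (t)) (q (w (t) (q (t) (t)) (t)) (t)) (t)) (q (w (t) (t) (t)) (w (t) (t) (t))))
2. (q (w (w (t) (t) (t)) (q (w (t) (q (t) (t)) (t)) (t)) (t)) (q (w (t) (t) (t)) (w (t) (t) (t))))  →  (q (w (w (t) (t) (t)) (w (t) (q (t) (t)) (t)) (t)) (q (w (t) (t) (t)) (w (t) (t) (t))))
3. (q (w (w (t) (t) (t)) (w (t) (q (t) (t)) (t)) (t)) (q (w (t) (t) (t)) (w (t) (t) (t))))  →  (q (w (w (t) (t) (t)) (w (t) (t) (t)) (t)) (q (w (t) (t) (t)) (w (t) (t) (t))))


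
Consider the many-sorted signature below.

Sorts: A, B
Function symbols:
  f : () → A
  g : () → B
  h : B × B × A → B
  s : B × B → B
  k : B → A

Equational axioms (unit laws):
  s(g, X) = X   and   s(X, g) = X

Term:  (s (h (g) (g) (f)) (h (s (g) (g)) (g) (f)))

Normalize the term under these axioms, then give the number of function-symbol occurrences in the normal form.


size = 9

1. (s (h (g) (g) (f)) (h (s (g) (g)) (g) (f)))  →  (s (h (g) (g) (f)) (h (g) (g) (f)))
normal form: (s (h (g) (g) (f)) (h (g) (g) (f)))


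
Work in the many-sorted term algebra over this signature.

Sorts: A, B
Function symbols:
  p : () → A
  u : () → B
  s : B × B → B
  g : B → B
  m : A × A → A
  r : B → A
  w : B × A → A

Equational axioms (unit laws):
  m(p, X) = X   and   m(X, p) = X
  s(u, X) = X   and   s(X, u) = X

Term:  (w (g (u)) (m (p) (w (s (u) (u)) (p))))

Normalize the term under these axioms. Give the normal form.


1. (w (g (u)) (m (p) (w (s (u) (u)) (p))))  →  (w (g (u)) (w (s (u) (u)) (p)))
2. (w (g (u)) (w (s (u) (u)) (p)))  →  (w (g (u)) (w (u) (p)))

normal form = (w (g (u)) (w (u) (p)))
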